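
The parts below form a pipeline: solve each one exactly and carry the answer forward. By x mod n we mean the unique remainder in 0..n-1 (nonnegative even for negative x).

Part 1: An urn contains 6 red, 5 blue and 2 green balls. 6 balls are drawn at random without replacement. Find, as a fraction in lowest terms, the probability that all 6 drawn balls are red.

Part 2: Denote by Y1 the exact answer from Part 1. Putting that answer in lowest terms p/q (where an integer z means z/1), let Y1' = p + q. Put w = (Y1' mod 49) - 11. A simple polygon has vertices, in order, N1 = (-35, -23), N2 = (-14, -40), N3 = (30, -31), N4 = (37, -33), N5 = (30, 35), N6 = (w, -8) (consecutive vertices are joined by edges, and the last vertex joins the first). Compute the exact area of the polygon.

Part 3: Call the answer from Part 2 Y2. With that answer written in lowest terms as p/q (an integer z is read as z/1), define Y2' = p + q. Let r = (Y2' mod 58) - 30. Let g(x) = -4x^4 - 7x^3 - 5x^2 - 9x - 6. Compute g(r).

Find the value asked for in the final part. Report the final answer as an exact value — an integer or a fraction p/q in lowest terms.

-159

Part 1: total draws C(13,6) = 1716; favorable C(6,6) = 1; P = 1/1716; answer 1/1716
Part 2: Y1 = 1/1716; threaded value p + q = 1717; w = -9; cross terms: (-35*-40 - -14*-23)=1078, (-14*-31 - 30*-40)=1634, (30*-33 - 37*-31)=157, (37*35 - 30*-33)=2285, (30*-8 - -9*35)=75, (-9*-23 - -35*-8)=-73; twice the area = |5156| = 5156; area = 2578; answer 2578
Part 3: Y2 = 2578; threaded value p + q = 2579; r = -3; -4*(-3)^4 - 7*(-3)^3 - 5*(-3)^2 - 9*(-3)^1 - 6 = (-324) + (189) + (-45) + (27) + (-6) = -159; answer -159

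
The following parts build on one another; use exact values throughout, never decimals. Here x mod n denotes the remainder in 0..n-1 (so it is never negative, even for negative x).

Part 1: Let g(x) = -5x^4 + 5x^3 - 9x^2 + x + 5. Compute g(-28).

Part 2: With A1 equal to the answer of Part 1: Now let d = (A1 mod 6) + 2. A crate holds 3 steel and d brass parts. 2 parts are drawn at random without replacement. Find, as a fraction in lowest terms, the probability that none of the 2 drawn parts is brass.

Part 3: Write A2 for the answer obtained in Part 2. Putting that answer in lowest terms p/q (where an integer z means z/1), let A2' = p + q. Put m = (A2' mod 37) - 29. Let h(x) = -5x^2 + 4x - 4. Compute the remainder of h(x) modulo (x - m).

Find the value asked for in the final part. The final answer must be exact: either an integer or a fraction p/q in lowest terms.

-16

Part 1: -5*(-28)^4 + 5*(-28)^3 - 9*(-28)^2 + 1*(-28)^1 + 5 = (-3073280) + (-109760) + (-7056) + (-28) + (5) = -3190119; answer -3190119
Part 2: A1 = -3190119; d = 5; total draws C(8,2) = 28; favorable C(3,2) = 3; P = 3/28; answer 3/28
Part 3: A2 = 3/28; threaded value p + q = 31; m = 2; remainder = value at the root: -5*(2)^2 + 4*(2)^1 - 4 = (-20) + (8) + (-4) = -16; answer -16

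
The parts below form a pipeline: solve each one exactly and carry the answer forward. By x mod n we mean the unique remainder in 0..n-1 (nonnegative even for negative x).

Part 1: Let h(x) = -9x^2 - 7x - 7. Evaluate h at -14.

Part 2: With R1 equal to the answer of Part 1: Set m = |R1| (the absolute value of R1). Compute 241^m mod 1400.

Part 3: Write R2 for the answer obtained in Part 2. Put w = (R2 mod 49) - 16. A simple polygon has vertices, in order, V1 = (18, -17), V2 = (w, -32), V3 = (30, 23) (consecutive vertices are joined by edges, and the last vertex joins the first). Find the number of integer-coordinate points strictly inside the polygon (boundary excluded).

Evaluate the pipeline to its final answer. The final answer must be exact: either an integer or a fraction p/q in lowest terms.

348

Part 1: -9*(-14)^2 - 7*(-14)^1 - 7 = (-1764) + (98) + (-7) = -1673; answer -1673
Part 2: R1 = -1673; m = 1673; squarings mod 1400: 241^1=241, 241^2=681, 241^4=361, 241^8=121, 241^16=641, 241^32=681, 241^64=361, 241^128=121, 241^256=641, 241^512=681, 241^1024=361; 241^1673 = 241^1 * 241^8 * 241^128 * 241^512 * 241^1024 = 1321 (mod 1400); answer 1321
Part 3: R2 = 1321; w = 31; cross terms: (18*-32 - 31*-17)=-49, (31*23 - 30*-32)=1673, (30*-17 - 18*23)=-924; twice the area = |700| = 700; area = 350; boundary points = 1 + 1 + 4 = 6; strictly interior points = area - boundary/2 + 1 = 348; answer 348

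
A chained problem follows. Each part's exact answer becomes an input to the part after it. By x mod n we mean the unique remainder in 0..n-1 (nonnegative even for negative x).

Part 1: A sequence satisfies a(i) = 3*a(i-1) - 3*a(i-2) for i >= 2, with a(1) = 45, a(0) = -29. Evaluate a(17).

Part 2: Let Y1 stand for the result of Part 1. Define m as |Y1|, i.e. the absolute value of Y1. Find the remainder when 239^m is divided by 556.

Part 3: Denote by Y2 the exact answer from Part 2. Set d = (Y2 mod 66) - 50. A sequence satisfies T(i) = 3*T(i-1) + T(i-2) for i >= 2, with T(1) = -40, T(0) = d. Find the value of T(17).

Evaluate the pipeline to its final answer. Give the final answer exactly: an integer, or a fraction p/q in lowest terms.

-6956472409

Part 1: a(2) = 3*(45) - 3*(-29) = 222; iterating: a(2)=222, a(3)=531, a(4)=927, a(5)=1188, a(6)=783, a(7)=-1215, a(8)=-5994, a(9)=-14337, a(10)=-25029, a(11)=-32076, a(12)=-21141, a(13)=32805, a(14)=161838, a(15)=387099, a(16)=675783, a(17)=866052; answer 866052
Part 2: Y1 = 866052; m = 866052; squarings mod 556: 239^1=239, 239^2=409, 239^4=481, 239^8=65, 239^16=333, 239^32=245, 239^64=533, 239^128=529, 239^256=173, 239^512=461, 239^1024=129, 239^2048=517, 239^4096=409, 239^8192=481, 239^16384=65, 239^32768=333, 239^65536=245, 239^131072=533, 239^262144=529, 239^524288=173; 239^866052 = 239^4 * 239^256 * 239^512 * 239^1024 * 239^4096 * 239^8192 * 239^65536 * 239^262144 * 239^524288 = 453 (mod 556); answer 453
Part 3: Y2 = 453; d = 7; T(2) = 3*(-40) + 1*(7) = -113; iterating: T(2)=-113, T(3)=-379, T(4)=-1250, T(5)=-4129, T(6)=-13637, T(7)=-45040, T(8)=-148757, T(9)=-491311, T(10)=-1622690, T(11)=-5359381, T(12)=-17700833, T(13)=-58461880, T(14)=-193086473, T(15)=-637721299, T(16)=-2106250370, T(17)=-6956472409; answer -6956472409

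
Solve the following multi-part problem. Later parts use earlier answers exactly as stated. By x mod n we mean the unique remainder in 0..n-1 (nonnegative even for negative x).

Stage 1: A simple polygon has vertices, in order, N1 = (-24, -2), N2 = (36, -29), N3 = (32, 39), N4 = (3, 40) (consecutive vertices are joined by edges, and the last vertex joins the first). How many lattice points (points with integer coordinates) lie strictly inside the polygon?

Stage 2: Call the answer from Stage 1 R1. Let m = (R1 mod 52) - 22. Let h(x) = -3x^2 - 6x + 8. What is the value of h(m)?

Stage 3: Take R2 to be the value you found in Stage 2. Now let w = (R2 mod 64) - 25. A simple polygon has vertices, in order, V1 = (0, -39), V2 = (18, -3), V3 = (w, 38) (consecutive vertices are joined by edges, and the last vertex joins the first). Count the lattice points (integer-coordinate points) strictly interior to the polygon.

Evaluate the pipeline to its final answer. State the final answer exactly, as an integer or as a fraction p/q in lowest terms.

Stage 1: cross terms: (-24*-29 - 36*-2)=768, (36*39 - 32*-29)=2332, (32*40 - 3*39)=1163, (3*-2 - -24*40)=954; twice the area = |5217| = 5217; area = 5217/2; boundary points = 3 + 4 + 1 + 3 = 11; strictly interior points = area - boundary/2 + 1 = 2604; answer 2604
Stage 2: R1 = 2604; m = -18; -3*(-18)^2 - 6*(-18)^1 + 8 = (-972) + (108) + (8) = -856; answer -856
Stage 3: R2 = -856; w = 15; cross terms: (0*-3 - 18*-39)=702, (18*38 - 15*-3)=729, (15*-39 - 0*38)=-585; twice the area = |846| = 846; area = 423; boundary points = 18 + 1 + 1 = 20; strictly interior points = area - boundary/2 + 1 = 414; answer 414

414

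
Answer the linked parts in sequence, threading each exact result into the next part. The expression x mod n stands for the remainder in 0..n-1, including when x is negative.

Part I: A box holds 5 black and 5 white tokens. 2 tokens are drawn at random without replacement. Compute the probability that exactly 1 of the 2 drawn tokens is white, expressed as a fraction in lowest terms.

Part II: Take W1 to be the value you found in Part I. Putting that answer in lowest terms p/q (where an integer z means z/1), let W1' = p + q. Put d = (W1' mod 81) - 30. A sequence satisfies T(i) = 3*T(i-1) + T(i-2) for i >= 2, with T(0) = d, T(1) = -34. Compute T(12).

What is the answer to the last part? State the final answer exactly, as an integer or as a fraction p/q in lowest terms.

-18151216

Part I: total draws C(10,2) = 45; favorable C(5,1)*C(5,1) = 25; P = 5/9; answer 5/9
Part II: W1 = 5/9; threaded value p + q = 14; d = -16; T(2) = 3*(-34) + 1*(-16) = -118; iterating: T(2)=-118, T(3)=-388, T(4)=-1282, T(5)=-4234, T(6)=-13984, T(7)=-46186, T(8)=-152542, T(9)=-503812, T(10)=-1663978, T(11)=-5495746, T(12)=-18151216; answer -18151216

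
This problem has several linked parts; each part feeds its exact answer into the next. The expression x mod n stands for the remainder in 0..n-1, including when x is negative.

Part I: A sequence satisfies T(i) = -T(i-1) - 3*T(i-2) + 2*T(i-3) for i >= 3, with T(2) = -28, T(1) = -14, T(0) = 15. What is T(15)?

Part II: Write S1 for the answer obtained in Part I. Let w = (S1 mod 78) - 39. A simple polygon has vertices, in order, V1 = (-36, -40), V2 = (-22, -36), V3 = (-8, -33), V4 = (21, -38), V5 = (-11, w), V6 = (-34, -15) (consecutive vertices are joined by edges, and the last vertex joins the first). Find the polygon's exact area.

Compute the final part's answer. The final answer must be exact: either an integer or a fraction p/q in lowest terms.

Part I: T(3) = -1*(-28) - 3*(-14) + 2*(15) = 100; iterating: T(3)=100, T(4)=-44, T(5)=-312, T(6)=644, T(7)=204, T(8)=-2760, T(9)=3436, T(10)=5252, T(11)=-21080, T(12)=12196, T(13)=61548, T(14)=-140296, T(15)=-19956; answer -19956
Part II: S1 = -19956; w = -27; cross terms: (-36*-36 - -22*-40)=416, (-22*-33 - -8*-36)=438, (-8*-38 - 21*-33)=997, (21*-27 - -11*-38)=-985, (-11*-15 - -34*-27)=-753, (-34*-40 - -36*-15)=820; twice the area = |933| = 933; area = 933/2; answer 933/2

933/2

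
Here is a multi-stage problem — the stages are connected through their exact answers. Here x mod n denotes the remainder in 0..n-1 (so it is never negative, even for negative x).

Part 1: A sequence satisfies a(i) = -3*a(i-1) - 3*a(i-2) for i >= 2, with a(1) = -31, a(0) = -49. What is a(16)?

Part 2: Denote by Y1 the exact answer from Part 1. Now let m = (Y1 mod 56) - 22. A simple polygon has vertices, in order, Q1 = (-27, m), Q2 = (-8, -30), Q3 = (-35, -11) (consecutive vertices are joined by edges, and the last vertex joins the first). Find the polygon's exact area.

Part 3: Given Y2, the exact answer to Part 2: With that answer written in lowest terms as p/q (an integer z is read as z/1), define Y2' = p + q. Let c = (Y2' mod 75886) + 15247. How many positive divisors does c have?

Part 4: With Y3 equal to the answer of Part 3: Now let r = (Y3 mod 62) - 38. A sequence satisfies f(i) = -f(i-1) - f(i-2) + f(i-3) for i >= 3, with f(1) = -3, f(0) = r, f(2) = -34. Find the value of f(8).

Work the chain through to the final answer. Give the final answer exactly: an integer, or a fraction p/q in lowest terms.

Part 1: a(2) = -3*(-31) - 3*(-49) = 240; iterating: a(2)=240, a(3)=-627, a(4)=1161, a(5)=-1602, a(6)=1323, a(7)=837, a(8)=-6480, a(9)=16929, a(10)=-31347, a(11)=43254, a(12)=-35721, a(13)=-22599, a(14)=174960, a(15)=-457083, a(16)=846369; answer 846369
Part 2: Y1 = 846369; m = 19; cross terms: (-27*-30 - -8*19)=962, (-8*-11 - -35*-30)=-962, (-35*19 - -27*-11)=-962; twice the area = |-962| = 962; area = 481; answer 481
Part 3: Y2 = 481; threaded value p + q = 482; c = 15729; 15729 = 3 * 7^2 * 107; number of divisors = (1+1) * (2+1) * (1+1) = 12; answer 12
Part 4: Y3 = 12; r = -26; f(3) = -1*(-34) - 1*(-3) + 1*(-26) = 11; iterating: f(3)=11, f(4)=20, f(5)=-65, f(6)=56, f(7)=29, f(8)=-150; answer -150

-150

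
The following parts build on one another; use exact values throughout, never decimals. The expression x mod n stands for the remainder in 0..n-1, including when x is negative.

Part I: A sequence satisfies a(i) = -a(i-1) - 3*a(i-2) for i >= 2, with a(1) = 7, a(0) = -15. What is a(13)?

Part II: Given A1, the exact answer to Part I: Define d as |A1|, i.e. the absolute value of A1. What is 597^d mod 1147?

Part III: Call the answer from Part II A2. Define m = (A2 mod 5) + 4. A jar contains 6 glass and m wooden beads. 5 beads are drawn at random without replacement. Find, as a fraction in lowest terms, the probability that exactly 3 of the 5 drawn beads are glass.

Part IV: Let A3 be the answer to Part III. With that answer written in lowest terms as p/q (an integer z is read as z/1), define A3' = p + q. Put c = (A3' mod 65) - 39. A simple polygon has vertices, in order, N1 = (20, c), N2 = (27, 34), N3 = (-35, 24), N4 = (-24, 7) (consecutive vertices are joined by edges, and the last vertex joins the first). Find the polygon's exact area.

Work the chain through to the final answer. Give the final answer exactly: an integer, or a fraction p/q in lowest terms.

1686

Part I: a(2) = -1*(7) - 3*(-15) = 38; iterating: a(2)=38, a(3)=-59, a(4)=-55, a(5)=232, a(6)=-67, a(7)=-629, a(8)=830, a(9)=1057, a(10)=-3547, a(11)=376, a(12)=10265, a(13)=-11393; answer -11393
Part II: A1 = -11393; d = 11393; squarings mod 1147: 597^1=597, 597^2=839, 597^4=810, 597^8=16, 597^16=256, 597^32=157, 597^64=562, 597^128=419, 597^256=70, 597^512=312, 597^1024=996, 597^2048=1008, 597^4096=969, 597^8192=715; 597^11393 = 597^1 * 597^128 * 597^1024 * 597^2048 * 597^8192 = 1132 (mod 1147); answer 1132
Part III: A2 = 1132; m = 6; total draws C(12,5) = 792; favorable C(6,3)*C(6,2) = 300; P = 25/66; answer 25/66
Part IV: A3 = 25/66; threaded value p + q = 91; c = -13; cross terms: (20*34 - 27*-13)=1031, (27*24 - -35*34)=1838, (-35*7 - -24*24)=331, (-24*-13 - 20*7)=172; twice the area = |3372| = 3372; area = 1686; answer 1686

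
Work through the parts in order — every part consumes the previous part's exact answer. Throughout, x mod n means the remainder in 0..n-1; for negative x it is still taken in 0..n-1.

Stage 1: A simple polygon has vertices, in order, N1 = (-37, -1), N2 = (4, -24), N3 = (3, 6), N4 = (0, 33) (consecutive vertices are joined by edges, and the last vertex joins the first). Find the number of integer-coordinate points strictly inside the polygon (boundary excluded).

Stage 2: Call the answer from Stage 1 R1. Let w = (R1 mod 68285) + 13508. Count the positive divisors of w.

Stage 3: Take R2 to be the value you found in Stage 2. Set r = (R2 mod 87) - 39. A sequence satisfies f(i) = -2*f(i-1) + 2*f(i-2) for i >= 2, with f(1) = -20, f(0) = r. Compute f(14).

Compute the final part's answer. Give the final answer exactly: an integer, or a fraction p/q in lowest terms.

87424

Stage 1: cross terms: (-37*-24 - 4*-1)=892, (4*6 - 3*-24)=96, (3*33 - 0*6)=99, (0*-1 - -37*33)=1221; twice the area = |2308| = 2308; area = 1154; boundary points = 1 + 1 + 3 + 1 = 6; strictly interior points = area - boundary/2 + 1 = 1152; answer 1152
Stage 2: R1 = 1152; w = 14660; 14660 = 2^2 * 5 * 733; number of divisors = (2+1) * (1+1) * (1+1) = 12; answer 12
Stage 3: R2 = 12; r = -27; f(2) = -2*(-20) + 2*(-27) = -14; iterating: f(2)=-14, f(3)=-12, f(4)=-4, f(5)=-16, f(6)=24, f(7)=-80, f(8)=208, f(9)=-576, f(10)=1568, f(11)=-4288, f(12)=11712, f(13)=-32000, f(14)=87424; answer 87424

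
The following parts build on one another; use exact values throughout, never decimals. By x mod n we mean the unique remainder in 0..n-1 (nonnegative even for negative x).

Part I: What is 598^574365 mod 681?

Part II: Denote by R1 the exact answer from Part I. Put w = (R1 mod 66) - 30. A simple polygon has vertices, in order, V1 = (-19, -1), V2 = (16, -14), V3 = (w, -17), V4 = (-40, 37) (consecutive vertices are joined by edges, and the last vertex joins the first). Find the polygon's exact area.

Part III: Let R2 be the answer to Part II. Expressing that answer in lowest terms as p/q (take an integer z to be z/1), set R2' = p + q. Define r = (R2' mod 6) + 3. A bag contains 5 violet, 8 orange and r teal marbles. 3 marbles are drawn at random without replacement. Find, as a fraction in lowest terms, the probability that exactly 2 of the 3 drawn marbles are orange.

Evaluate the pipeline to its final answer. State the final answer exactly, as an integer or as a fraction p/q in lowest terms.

63/170

Part I: squarings mod 681: 598^1=598, 598^2=79, 598^4=112, 598^8=286, 598^16=76, 598^32=328, 598^64=667, 598^128=196, 598^256=280, 598^512=85, 598^1024=415, 598^2048=613, 598^4096=538, 598^8192=19, 598^16384=361, 598^32768=250, 598^65536=529, 598^131072=631, 598^262144=457, 598^524288=463; 598^574365 = 598^1 * 598^4 * 598^8 * 598^16 * 598^128 * 598^256 * 598^512 * 598^16384 * 598^32768 * 598^524288 = 10 (mod 681); answer 10
Part II: R1 = 10; w = -20; cross terms: (-19*-14 - 16*-1)=282, (16*-17 - -20*-14)=-552, (-20*37 - -40*-17)=-1420, (-40*-1 - -19*37)=743; twice the area = |-947| = 947; area = 947/2; answer 947/2
Part III: R2 = 947/2; threaded value p + q = 949; r = 4; total draws C(17,3) = 680; favorable C(8,2)*C(9,1) = 252; P = 63/170; answer 63/170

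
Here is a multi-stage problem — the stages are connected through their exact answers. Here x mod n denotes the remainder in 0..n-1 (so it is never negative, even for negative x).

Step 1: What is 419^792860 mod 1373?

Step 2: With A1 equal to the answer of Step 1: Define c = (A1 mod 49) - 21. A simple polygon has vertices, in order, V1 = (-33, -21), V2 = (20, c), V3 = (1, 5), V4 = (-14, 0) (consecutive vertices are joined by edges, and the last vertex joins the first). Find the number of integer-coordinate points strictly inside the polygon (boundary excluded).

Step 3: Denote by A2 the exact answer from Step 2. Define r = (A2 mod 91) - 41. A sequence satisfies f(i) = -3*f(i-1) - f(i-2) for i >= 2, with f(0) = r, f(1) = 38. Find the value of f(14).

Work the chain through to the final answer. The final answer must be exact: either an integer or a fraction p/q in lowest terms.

Step 1: squarings mod 1373: 419^1=419, 419^2=1190, 419^4=537, 419^8=39, 419^16=148, 419^32=1309, 419^64=1350, 419^128=529, 419^256=1122, 419^512=1216, 419^1024=1308, 419^2048=106, 419^4096=252, 419^8192=346, 419^16384=265, 419^32768=202, 419^65536=987, 419^131072=712, 419^262144=307, 419^524288=885; 419^792860 = 419^4 * 419^8 * 419^16 * 419^256 * 419^2048 * 419^4096 * 419^262144 * 419^524288 = 7 (mod 1373); answer 7
Step 2: A1 = 7; c = -14; cross terms: (-33*-14 - 20*-21)=882, (20*5 - 1*-14)=114, (1*0 - -14*5)=70, (-14*-21 - -33*0)=294; twice the area = |1360| = 1360; area = 680; boundary points = 1 + 19 + 5 + 1 = 26; strictly interior points = area - boundary/2 + 1 = 668; answer 668
Step 3: A2 = 668; r = -10; f(2) = -3*(38) - 1*(-10) = -104; iterating: f(2)=-104, f(3)=274, f(4)=-718, f(5)=1880, f(6)=-4922, f(7)=12886, f(8)=-33736, f(9)=88322, f(10)=-231230, f(11)=605368, f(12)=-1584874, f(13)=4149254, f(14)=-10862888; answer -10862888

-10862888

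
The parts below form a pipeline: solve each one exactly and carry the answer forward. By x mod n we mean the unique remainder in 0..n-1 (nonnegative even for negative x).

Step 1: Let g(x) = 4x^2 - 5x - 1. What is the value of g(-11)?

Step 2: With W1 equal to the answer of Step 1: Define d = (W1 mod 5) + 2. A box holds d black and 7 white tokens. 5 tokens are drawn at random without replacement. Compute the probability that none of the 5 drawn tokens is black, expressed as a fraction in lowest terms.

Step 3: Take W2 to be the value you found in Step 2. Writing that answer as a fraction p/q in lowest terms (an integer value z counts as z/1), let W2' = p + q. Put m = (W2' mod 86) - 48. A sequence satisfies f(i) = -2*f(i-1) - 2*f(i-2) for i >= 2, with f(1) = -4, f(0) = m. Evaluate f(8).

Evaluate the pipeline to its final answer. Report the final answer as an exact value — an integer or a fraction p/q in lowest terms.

-560

Step 1: 4*(-11)^2 - 5*(-11)^1 - 1 = (484) + (55) + (-1) = 538; answer 538
Step 2: W1 = 538; d = 5; total draws C(12,5) = 792; favorable C(7,5) = 21; P = 7/264; answer 7/264
Step 3: W2 = 7/264; threaded value p + q = 271; m = -35; f(2) = -2*(-4) - 2*(-35) = 78; iterating: f(2)=78, f(3)=-148, f(4)=140, f(5)=16, f(6)=-312, f(7)=592, f(8)=-560; answer -560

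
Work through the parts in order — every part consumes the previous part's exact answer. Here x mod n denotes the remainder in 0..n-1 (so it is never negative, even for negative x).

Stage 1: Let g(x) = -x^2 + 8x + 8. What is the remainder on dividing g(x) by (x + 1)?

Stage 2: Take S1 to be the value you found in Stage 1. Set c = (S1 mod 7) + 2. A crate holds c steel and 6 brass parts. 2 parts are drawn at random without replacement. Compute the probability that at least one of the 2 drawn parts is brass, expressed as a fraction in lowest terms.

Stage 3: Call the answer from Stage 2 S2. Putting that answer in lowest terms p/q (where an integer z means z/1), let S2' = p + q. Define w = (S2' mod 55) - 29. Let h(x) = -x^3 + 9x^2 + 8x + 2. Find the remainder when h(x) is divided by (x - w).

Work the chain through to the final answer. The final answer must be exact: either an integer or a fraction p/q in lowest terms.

730

Stage 1: remainder = value at the root: -1*(-1)^2 + 8*(-1)^1 + 8 = (-1) + (-8) + (8) = -1; answer -1
Stage 2: S1 = -1; c = 8; total draws C(14,2) = 91; complement C(8,2) = 28; favorable 91 - 28 = 63; P = 9/13; answer 9/13
Stage 3: S2 = 9/13; threaded value p + q = 22; w = -7; remainder = value at the root: -1*(-7)^3 + 9*(-7)^2 + 8*(-7)^1 + 2 = (343) + (441) + (-56) + (2) = 730; answer 730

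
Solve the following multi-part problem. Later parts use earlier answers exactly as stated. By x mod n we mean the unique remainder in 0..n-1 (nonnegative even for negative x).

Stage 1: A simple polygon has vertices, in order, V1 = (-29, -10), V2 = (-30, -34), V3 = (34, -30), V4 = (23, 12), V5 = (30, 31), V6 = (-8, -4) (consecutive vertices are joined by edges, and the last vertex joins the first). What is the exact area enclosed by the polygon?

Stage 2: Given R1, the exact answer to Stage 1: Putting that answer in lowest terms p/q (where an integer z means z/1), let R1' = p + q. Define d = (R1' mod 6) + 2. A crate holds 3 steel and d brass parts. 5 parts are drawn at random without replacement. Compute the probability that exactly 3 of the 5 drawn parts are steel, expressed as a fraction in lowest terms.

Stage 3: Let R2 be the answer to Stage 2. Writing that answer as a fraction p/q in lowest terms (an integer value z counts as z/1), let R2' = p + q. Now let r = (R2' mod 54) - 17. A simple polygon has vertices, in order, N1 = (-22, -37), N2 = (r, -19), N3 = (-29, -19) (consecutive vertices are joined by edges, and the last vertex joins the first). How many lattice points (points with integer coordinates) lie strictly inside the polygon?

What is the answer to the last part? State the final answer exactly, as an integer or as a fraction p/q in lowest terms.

Stage 1: cross terms: (-29*-34 - -30*-10)=686, (-30*-30 - 34*-34)=2056, (34*12 - 23*-30)=1098, (23*31 - 30*12)=353, (30*-4 - -8*31)=128, (-8*-10 - -29*-4)=-36; twice the area = |4285| = 4285; area = 4285/2; answer 4285/2
Stage 2: R1 = 4285/2; threaded value p + q = 4287; d = 5; total draws C(8,5) = 56; favorable C(3,3)*C(5,2) = 10; P = 5/28; answer 5/28
Stage 3: R2 = 5/28; threaded value p + q = 33; r = 16; cross terms: (-22*-19 - 16*-37)=1010, (16*-19 - -29*-19)=-855, (-29*-37 - -22*-19)=655; twice the area = |810| = 810; area = 405; boundary points = 2 + 45 + 1 = 48; strictly interior points = area - boundary/2 + 1 = 382; answer 382

382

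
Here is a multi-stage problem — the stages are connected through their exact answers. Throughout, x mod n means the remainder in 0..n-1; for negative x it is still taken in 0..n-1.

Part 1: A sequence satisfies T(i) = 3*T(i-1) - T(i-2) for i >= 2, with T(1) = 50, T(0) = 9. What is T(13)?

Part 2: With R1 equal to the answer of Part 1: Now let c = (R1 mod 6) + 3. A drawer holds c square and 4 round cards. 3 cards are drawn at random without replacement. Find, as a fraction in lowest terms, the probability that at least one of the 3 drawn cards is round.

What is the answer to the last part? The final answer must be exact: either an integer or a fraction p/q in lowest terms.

Part 1: T(2) = 3*(50) - 1*(9) = 141; iterating: T(2)=141, T(3)=373, T(4)=978, T(5)=2561, T(6)=6705, T(7)=17554, T(8)=45957, T(9)=120317, T(10)=314994, T(11)=824665, T(12)=2159001, T(13)=5652338; answer 5652338
Part 2: R1 = 5652338; c = 5; total draws C(9,3) = 84; complement C(5,3) = 10; favorable 84 - 10 = 74; P = 37/42; answer 37/42

37/42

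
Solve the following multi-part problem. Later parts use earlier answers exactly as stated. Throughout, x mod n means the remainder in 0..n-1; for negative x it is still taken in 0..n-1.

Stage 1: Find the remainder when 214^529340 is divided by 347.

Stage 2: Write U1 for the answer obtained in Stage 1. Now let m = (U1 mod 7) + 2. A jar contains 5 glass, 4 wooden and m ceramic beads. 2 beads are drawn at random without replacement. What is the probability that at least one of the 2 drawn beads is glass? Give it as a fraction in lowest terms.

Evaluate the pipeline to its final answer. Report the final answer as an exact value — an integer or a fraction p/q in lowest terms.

Stage 1: squarings mod 347: 214^1=214, 214^2=339, 214^4=64, 214^8=279, 214^16=113, 214^32=277, 214^64=42, 214^128=29, 214^256=147, 214^512=95, 214^1024=3, 214^2048=9, 214^4096=81, 214^8192=315, 214^16384=330, 214^32768=289, 214^65536=241, 214^131072=132, 214^262144=74, 214^524288=271; 214^529340 = 214^4 * 214^8 * 214^16 * 214^32 * 214^128 * 214^256 * 214^512 * 214^4096 * 214^524288 = 131 (mod 347); answer 131
Stage 2: U1 = 131; m = 7; total draws C(16,2) = 120; complement C(11,2) = 55; favorable 120 - 55 = 65; P = 13/24; answer 13/24

13/24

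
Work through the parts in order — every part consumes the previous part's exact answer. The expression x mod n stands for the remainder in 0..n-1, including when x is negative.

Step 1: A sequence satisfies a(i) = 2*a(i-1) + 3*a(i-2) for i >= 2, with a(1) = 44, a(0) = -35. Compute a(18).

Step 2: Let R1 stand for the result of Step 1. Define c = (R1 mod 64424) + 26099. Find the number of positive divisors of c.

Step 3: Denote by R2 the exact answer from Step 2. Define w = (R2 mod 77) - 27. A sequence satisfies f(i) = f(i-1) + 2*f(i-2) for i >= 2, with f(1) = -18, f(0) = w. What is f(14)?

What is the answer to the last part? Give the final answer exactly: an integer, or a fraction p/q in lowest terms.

Step 1: a(2) = 2*(44) + 3*(-35) = -17; iterating: a(2)=-17, a(3)=98, a(4)=145, a(5)=584, a(6)=1603, a(7)=4958, a(8)=14725, a(9)=44324, a(10)=132823, a(11)=398618, a(12)=1195705, a(13)=3587264, a(14)=10761643, a(15)=32285078, a(16)=96855085, a(17)=290565404, a(18)=871696063; answer 871696063
Step 2: R1 = 871696063; c = 65442; 65442 = 2 * 3 * 13 * 839; number of divisors = (1+1) * (1+1) * (1+1) * (1+1) = 16; answer 16
Step 3: R2 = 16; w = -11; f(2) = 1*(-18) + 2*(-11) = -40; iterating: f(2)=-40, f(3)=-76, f(4)=-156, f(5)=-308, f(6)=-620, f(7)=-1236, f(8)=-2476, f(9)=-4948, f(10)=-9900, f(11)=-19796, f(12)=-39596, f(13)=-79188, f(14)=-158380; answer -158380

-158380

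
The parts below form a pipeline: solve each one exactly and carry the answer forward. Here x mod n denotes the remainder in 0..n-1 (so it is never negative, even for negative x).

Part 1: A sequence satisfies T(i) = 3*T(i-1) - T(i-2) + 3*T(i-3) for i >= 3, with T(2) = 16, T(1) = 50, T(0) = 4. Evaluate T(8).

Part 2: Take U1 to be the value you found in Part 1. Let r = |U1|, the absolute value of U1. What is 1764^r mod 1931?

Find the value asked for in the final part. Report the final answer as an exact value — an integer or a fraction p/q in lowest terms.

Part 1: T(3) = 3*(16) - 1*(50) + 3*(4) = 10; iterating: T(3)=10, T(4)=164, T(5)=530, T(6)=1456, T(7)=4330, T(8)=13124; answer 13124
Part 2: U1 = 13124; r = 13124; squarings mod 1931: 1764^1=1764, 1764^2=855, 1764^4=1107, 1764^8=1195, 1764^16=1016, 1764^32=1102, 1764^64=1736, 1764^128=1336, 1764^256=652, 1764^512=284, 1764^1024=1485, 1764^2048=23, 1764^4096=529, 1764^8192=1777; 1764^13124 = 1764^4 * 1764^64 * 1764^256 * 1764^512 * 1764^4096 * 1764^8192 = 1817 (mod 1931); answer 1817

1817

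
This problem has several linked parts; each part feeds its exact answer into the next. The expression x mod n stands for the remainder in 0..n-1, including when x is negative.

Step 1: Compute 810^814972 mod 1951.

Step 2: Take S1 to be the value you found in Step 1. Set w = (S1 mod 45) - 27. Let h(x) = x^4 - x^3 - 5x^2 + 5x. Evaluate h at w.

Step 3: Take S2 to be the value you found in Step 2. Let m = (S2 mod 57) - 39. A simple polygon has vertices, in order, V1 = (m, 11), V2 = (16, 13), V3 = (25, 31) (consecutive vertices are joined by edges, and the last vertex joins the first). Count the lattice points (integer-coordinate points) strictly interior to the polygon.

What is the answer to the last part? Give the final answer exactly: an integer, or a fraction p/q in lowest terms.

391

Step 1: squarings mod 1951: 810^1=810, 810^2=564, 810^4=83, 810^8=1036, 810^16=246, 810^32=35, 810^64=1225, 810^128=306, 810^256=1939, 810^512=144, 810^1024=1226, 810^2048=806, 810^4096=1904, 810^8192=258, 810^16384=230, 810^32768=223, 810^65536=954, 810^131072=950, 810^262144=1138, 810^524288=1531; 810^814972 = 810^4 * 810^8 * 810^16 * 810^32 * 810^64 * 810^256 * 810^512 * 810^1024 * 810^2048 * 810^8192 * 810^16384 * 810^262144 * 810^524288 = 950 (mod 1951); answer 950
Step 2: S1 = 950; w = -22; 1*(-22)^4 - 1*(-22)^3 - 5*(-22)^2 + 5*(-22)^1 = (234256) + (10648) + (-2420) + (-110) = 242374; answer 242374
Step 3: S2 = 242374; m = -29; cross terms: (-29*13 - 16*11)=-553, (16*31 - 25*13)=171, (25*11 - -29*31)=1174; twice the area = |792| = 792; area = 396; boundary points = 1 + 9 + 2 = 12; strictly interior points = area - boundary/2 + 1 = 391; answer 391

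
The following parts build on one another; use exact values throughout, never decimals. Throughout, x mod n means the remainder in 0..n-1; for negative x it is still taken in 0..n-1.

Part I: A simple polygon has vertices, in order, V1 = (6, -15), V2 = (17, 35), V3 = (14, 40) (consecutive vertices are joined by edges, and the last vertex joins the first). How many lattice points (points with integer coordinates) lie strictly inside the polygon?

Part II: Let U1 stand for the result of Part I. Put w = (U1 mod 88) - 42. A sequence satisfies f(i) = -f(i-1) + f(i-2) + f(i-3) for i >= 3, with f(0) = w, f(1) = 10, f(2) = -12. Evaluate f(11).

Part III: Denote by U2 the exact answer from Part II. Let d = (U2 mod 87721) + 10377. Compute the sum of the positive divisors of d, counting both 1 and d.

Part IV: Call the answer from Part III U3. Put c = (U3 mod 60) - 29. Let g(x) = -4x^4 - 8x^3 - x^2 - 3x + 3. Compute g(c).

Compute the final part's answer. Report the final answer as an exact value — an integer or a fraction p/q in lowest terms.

-2634763

Part I: cross terms: (6*35 - 17*-15)=465, (17*40 - 14*35)=190, (14*-15 - 6*40)=-450; twice the area = |205| = 205; area = 205/2; boundary points = 1 + 1 + 1 = 3; strictly interior points = area - boundary/2 + 1 = 102; answer 102
Part II: U1 = 102; w = -28; f(3) = -1*(-12) + 1*(10) + 1*(-28) = -6; iterating: f(3)=-6, f(4)=4, f(5)=-22, f(6)=20, f(7)=-38, f(8)=36, f(9)=-54, f(10)=52, f(11)=-70; answer -70
Part III: U2 = -70; d = 98028; 98028 = 2^2 * 3^2 * 7 * 389; sigma = (1 + 2 + 4) * (1 + 3 + 9) * (1 + 7) * (1 + 389) = 7 * 13 * 8 * 390 = 283920; answer 283920
Part IV: U3 = 283920; c = -29; -4*(-29)^4 - 8*(-29)^3 - 1*(-29)^2 - 3*(-29)^1 + 3 = (-2829124) + (195112) + (-841) + (87) + (3) = -2634763; answer -2634763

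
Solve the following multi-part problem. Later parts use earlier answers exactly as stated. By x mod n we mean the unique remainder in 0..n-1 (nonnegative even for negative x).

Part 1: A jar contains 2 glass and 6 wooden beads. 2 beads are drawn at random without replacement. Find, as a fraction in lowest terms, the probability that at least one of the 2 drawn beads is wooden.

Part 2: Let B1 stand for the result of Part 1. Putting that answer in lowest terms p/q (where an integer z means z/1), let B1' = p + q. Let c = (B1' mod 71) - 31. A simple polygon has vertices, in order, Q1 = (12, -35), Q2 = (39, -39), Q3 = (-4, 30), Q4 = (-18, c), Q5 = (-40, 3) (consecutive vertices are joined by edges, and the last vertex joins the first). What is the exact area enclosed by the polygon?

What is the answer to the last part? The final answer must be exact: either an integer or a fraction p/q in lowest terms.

4625/2

Part 1: total draws C(8,2) = 28; complement C(2,2) = 1; favorable 28 - 1 = 27; P = 27/28; answer 27/28
Part 2: B1 = 27/28; threaded value p + q = 55; c = 24; cross terms: (12*-39 - 39*-35)=897, (39*30 - -4*-39)=1014, (-4*24 - -18*30)=444, (-18*3 - -40*24)=906, (-40*-35 - 12*3)=1364; twice the area = |4625| = 4625; area = 4625/2; answer 4625/2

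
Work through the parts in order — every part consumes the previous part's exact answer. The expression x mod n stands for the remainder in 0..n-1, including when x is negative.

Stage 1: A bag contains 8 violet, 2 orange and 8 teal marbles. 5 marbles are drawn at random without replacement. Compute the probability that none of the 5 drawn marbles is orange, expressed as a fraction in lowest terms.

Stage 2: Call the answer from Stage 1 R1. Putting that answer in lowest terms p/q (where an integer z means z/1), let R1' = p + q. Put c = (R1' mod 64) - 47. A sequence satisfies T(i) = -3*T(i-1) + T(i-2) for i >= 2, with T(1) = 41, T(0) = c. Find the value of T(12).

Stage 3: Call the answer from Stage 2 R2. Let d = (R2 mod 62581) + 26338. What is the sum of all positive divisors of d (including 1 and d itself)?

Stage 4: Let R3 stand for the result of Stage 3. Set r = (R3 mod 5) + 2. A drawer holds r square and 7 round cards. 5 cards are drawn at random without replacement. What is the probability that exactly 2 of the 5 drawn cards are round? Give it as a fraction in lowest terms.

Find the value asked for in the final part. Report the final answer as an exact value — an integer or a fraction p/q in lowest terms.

1/12

Stage 1: total draws C(18,5) = 8568; favorable C(16,5) = 4368; P = 26/51; answer 26/51
Stage 2: R1 = 26/51; threaded value p + q = 77; c = -34; T(2) = -3*(41) + 1*(-34) = -157; iterating: T(2)=-157, T(3)=512, T(4)=-1693, T(5)=5591, T(6)=-18466, T(7)=60989, T(8)=-201433, T(9)=665288, T(10)=-2197297, T(11)=7257179, T(12)=-23968834; answer -23968834
Stage 3: R2 = -23968834; d = 88608; 88608 = 2^5 * 3 * 13 * 71; sigma = (1 + 2 + 4 + 8 + 16 + 32) * (1 + 3) * (1 + 13) * (1 + 71) = 63 * 4 * 14 * 72 = 254016; answer 254016
Stage 4: R3 = 254016; r = 3; total draws C(10,5) = 252; favorable C(7,2)*C(3,3) = 21; P = 1/12; answer 1/12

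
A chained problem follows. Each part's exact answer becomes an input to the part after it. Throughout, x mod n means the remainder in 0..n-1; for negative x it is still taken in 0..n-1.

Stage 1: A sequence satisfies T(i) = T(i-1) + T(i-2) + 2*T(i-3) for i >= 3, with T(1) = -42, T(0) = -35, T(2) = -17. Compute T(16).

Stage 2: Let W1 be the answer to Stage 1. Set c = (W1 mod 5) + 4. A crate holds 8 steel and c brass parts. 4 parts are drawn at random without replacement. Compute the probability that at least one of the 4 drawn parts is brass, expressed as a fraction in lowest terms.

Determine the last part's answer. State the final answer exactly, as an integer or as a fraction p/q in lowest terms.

Stage 1: T(3) = 1*(-17) + 1*(-42) + 2*(-35) = -129; iterating: T(3)=-129, T(4)=-230, T(5)=-393, T(6)=-881, T(7)=-1734, T(8)=-3401, T(9)=-6897, T(10)=-13766, T(11)=-27465, T(12)=-55025, T(13)=-110022, T(14)=-219977, T(15)=-440049, T(16)=-880070; answer -880070
Stage 2: W1 = -880070; c = 4; total draws C(12,4) = 495; complement C(8,4) = 70; favorable 495 - 70 = 425; P = 85/99; answer 85/99

85/99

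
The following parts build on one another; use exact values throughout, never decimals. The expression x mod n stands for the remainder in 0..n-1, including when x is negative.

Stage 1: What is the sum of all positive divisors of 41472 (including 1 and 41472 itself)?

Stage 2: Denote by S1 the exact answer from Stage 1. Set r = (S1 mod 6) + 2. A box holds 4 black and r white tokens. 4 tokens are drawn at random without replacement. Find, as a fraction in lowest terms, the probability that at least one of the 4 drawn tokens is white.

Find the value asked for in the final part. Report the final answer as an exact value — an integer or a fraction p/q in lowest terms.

125/126

Stage 1: 41472 = 2^9 * 3^4; sigma = (1 + 2 + 4 + 8 + 16 + 32 + 64 + 128 + 256 + 512) * (1 + 3 + 9 + 27 + 81) = 1023 * 121 = 123783; answer 123783
Stage 2: S1 = 123783; r = 5; total draws C(9,4) = 126; complement C(4,4) = 1; favorable 126 - 1 = 125; P = 125/126; answer 125/126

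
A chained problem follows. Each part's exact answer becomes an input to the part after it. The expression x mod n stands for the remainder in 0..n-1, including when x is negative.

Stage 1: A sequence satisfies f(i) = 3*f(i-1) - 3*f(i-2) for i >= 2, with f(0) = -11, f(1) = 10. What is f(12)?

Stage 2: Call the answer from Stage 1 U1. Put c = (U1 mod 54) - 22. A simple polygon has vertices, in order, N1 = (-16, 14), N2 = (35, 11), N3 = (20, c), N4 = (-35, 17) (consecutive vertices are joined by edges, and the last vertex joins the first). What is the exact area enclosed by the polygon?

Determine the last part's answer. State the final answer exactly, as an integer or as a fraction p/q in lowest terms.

207

Stage 1: f(2) = 3*(10) - 3*(-11) = 63; iterating: f(2)=63, f(3)=159, f(4)=288, f(5)=387, f(6)=297, f(7)=-270, f(8)=-1701, f(9)=-4293, f(10)=-7776, f(11)=-10449, f(12)=-8019; answer -8019
Stage 2: U1 = -8019; c = 5; cross terms: (-16*11 - 35*14)=-666, (35*5 - 20*11)=-45, (20*17 - -35*5)=515, (-35*14 - -16*17)=-218; twice the area = |-414| = 414; area = 207; answer 207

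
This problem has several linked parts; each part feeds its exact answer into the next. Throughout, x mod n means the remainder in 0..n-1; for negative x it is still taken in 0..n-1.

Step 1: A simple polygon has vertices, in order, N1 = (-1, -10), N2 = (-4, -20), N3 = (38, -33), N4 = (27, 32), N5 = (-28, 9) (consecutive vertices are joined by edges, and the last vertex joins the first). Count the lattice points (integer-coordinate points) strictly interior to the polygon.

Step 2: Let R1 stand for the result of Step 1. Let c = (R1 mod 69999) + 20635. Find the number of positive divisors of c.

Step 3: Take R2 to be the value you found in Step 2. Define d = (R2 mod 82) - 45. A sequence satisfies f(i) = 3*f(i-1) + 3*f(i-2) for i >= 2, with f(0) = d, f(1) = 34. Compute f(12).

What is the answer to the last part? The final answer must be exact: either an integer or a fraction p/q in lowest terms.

Step 1: cross terms: (-1*-20 - -4*-10)=-20, (-4*-33 - 38*-20)=892, (38*32 - 27*-33)=2107, (27*9 - -28*32)=1139, (-28*-10 - -1*9)=289; twice the area = |4407| = 4407; area = 4407/2; boundary points = 1 + 1 + 1 + 1 + 1 = 5; strictly interior points = area - boundary/2 + 1 = 2202; answer 2202
Step 2: R1 = 2202; c = 22837; 22837 = 41 * 557; number of divisors = (1+1) * (1+1) = 4; answer 4
Step 3: R2 = 4; d = -41; f(2) = 3*(34) + 3*(-41) = -21; iterating: f(2)=-21, f(3)=39, f(4)=54, f(5)=279, f(6)=999, f(7)=3834, f(8)=14499, f(9)=54999, f(10)=208494, f(11)=790479, f(12)=2996919; answer 2996919

2996919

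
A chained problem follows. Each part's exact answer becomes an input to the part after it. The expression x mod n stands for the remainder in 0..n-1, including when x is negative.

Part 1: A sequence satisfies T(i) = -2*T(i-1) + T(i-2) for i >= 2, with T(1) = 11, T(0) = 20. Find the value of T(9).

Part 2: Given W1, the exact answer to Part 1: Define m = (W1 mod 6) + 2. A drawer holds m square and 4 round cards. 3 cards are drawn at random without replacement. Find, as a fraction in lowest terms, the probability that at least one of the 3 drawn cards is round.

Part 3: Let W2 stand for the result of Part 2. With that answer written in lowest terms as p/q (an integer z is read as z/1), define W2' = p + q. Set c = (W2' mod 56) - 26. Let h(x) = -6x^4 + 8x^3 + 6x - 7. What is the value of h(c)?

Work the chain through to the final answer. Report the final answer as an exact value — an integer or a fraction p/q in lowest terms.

Part 1: T(2) = -2*(11) + 1*(20) = -2; iterating: T(2)=-2, T(3)=15, T(4)=-32, T(5)=79, T(6)=-190, T(7)=459, T(8)=-1108, T(9)=2675; answer 2675
Part 2: W1 = 2675; m = 7; total draws C(11,3) = 165; complement C(7,3) = 35; favorable 165 - 35 = 130; P = 26/33; answer 26/33
Part 3: W2 = 26/33; threaded value p + q = 59; c = -23; -6*(-23)^4 + 8*(-23)^3 + 6*(-23)^1 - 7 = (-1679046) + (-97336) + (-138) + (-7) = -1776527; answer -1776527

-1776527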